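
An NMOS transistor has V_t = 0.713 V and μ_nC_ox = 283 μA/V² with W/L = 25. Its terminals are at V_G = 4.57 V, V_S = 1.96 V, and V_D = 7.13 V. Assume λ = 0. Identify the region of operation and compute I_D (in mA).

Saturation; I_D = 12.7 mA

V_GS = V_G − V_S = 4.57 − 1.96 = 2.61 V; V_DS = V_D − V_S = 7.13 − 1.96 = 5.17 V.
k_n = μ_nC_ox · (W/L) = 7.075 mA/V².
V_ov = V_GS − V_t = 2.61 − 0.713 = 1.9 V.
Since V_DS = 5.17 V ≥ V_ov = 1.9 V, the device is in saturation.
I_D = ½ k_n V_ov² = 0.5 × 7.075 × 1.9² = 12.7 mA.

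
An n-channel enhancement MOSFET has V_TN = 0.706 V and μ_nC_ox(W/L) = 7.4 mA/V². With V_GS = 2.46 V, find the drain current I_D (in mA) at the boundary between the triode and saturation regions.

At the boundary V_DS = V_ov = V_GS − V_TN = 2.46 − 0.706 = 1.75 V.
I_D = ½ k_n V_ov² = 0.5 × 7.4 × 1.75² = 11.4 mA.

I_D = 11.4 mA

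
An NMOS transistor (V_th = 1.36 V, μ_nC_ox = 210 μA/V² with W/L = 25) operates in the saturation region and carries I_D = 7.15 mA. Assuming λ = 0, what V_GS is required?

V_GS = 3.01 V

k_n = μ_nC_ox · (W/L) = 5.25 mA/V².
In saturation I_D = ½ k_n (V_GS − V_th)², so V_GS − V_th = √(2 I_D / k_n) = √(2 × 7.15 / 5.25) = 1.65 V.
V_GS = 1.36 + 1.65 = 3.01 V.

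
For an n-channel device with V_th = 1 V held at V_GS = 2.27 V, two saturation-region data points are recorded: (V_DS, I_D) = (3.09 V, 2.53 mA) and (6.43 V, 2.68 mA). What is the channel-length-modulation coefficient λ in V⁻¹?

With V_GS fixed, I_D ∝ (1 + λ V_DS) in saturation, so I_D2/I_D1 = (1 + λ V_DS2)/(1 + λ V_DS1).
2.68/2.53 = 1.059 = (1 + 6.43 λ)/(1 + 3.09 λ).
Solving: λ (I_D1 V_DS2 − I_D2 V_DS1) = I_D2 − I_D1, so λ = (2.68 − 2.53) / (2.53 × 6.43 − 2.68 × 3.09) = 0.15 / 7.99 = 0.0188 V⁻¹.

λ = 0.0188 V⁻¹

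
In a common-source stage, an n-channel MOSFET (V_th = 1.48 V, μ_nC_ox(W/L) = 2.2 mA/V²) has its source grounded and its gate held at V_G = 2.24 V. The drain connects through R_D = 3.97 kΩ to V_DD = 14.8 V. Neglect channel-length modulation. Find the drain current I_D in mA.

V_GS = V_G = 2.24 V, so V_ov = 2.24 − 1.48 = 0.76 V.
Assume saturation: I_D = ½ k_n V_ov² = 0.5 × 2.2 × 0.76² = 0.635 mA, giving V_DS = V_DD − I_D R_D = 14.8 − 0.635 × 3.97 = 12.3 V.
V_DS = 12.3 V ≥ V_ov = 0.76 V, confirming saturation.

I_D = 0.635 mA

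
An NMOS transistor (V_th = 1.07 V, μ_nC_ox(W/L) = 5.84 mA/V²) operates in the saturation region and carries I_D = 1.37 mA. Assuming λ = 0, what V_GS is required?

In saturation I_D = ½ k_n (V_GS − V_th)², so V_GS − V_th = √(2 I_D / k_n) = √(2 × 1.37 / 5.84) = 0.685 V.
V_GS = 1.07 + 0.685 = 1.75 V.

V_GS = 1.75 V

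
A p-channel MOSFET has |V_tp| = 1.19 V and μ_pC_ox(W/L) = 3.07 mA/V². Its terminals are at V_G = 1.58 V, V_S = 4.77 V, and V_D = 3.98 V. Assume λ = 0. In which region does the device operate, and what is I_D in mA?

Triode; I_D = 3.89 mA

V_SG = V_S − V_G = 4.77 − 1.58 = 3.19 V; V_SD = V_S − V_D = 4.77 − 3.98 = 0.79 V.
V_ov = V_SG − |V_tp| = 3.19 − 1.19 = 2 V.
Since V_SD = 0.79 V < V_ov = 2 V, the device is in the triode region.
I_D = k_p [V_ov · V_SD − ½ V_SD²] = 3.07 × [2 × 0.79 − 0.5 × 0.79²] = 3.89 mA.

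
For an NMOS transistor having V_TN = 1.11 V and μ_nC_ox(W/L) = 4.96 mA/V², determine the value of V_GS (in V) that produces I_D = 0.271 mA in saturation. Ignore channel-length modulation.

In saturation I_D = ½ k_n (V_GS − V_TN)², so V_GS − V_TN = √(2 I_D / k_n) = √(2 × 0.271 / 4.96) = 0.331 V.
V_GS = 1.11 + 0.331 = 1.44 V.

V_GS = 1.44 V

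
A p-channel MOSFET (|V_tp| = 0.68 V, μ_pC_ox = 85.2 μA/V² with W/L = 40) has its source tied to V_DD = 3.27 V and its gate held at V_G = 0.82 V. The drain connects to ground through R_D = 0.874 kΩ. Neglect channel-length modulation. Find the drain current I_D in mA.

V_SG = V_DD − V_G = 3.27 − 0.82 = 2.45 V, so V_ov = 2.45 − 0.68 = 1.77 V.
k_p = μ_pC_ox · (W/L) = 3.408 mA/V².
Assume saturation: I_D = ½ k_p V_ov² = 0.5 × 3.408 × 1.77² = 5.34 mA, giving V_SD = V_DD − I_D R_D = 3.27 − 5.34 × 0.874 = -1.4 V.
But -1.4 V < V_ov = 1.77 V, so the device is actually in triode.
In triode I_D = k_p[V_ov V_SD − ½ V_SD²] and I_D = (V_DD − V_SD)/R_D. Equating: 1.49 V_SD² − 6.272 V_SD + 3.27 = 0, giving V_SD = 0.61 V (the root below V_ov).
I_D = (3.27 − 0.61) / 0.874 = 3.04 mA.

I_D = 3.04 mA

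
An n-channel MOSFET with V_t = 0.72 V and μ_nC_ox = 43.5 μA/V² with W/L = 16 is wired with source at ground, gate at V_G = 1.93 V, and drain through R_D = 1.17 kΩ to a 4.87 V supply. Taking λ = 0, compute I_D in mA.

V_GS = V_G = 1.93 V, so V_ov = 1.93 − 0.72 = 1.21 V.
k_n = μ_nC_ox · (W/L) = 0.696 mA/V².
Assume saturation: I_D = ½ k_n V_ov² = 0.5 × 0.696 × 1.21² = 0.51 mA, giving V_DS = V_DD − I_D R_D = 4.87 − 0.51 × 1.17 = 4.27 V.
V_DS = 4.27 V ≥ V_ov = 1.21 V, confirming saturation.

I_D = 0.510 mA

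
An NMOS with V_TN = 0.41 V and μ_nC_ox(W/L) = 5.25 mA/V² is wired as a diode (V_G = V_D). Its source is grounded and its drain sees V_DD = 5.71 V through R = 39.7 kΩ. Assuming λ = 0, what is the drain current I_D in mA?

I_D = 0.128 mA

With gate tied to drain, V_GS = V_DS ≥ V_GS − V_TN, so the device is in saturation.
KCL at the drain: ½ k_n (V_GS − V_TN)² = (V_DD − V_GS)/R.
Let x = V_GS − 0.41. Then 104 x² + x − 5.3 = 0, giving x = 0.221 V (positive root), so V_GS = 0.631 V.
I_D = (V_DD − V_GS)/R = (5.71 − 0.631) / 39.7 = 0.128 mA.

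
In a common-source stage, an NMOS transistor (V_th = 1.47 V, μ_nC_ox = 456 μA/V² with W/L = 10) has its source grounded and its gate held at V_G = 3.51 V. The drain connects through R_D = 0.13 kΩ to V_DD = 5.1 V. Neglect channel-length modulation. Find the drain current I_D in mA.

I_D = 9.49 mA

V_GS = V_G = 3.51 V, so V_ov = 3.51 − 1.47 = 2.04 V.
k_n = μ_nC_ox · (W/L) = 4.56 mA/V².
Assume saturation: I_D = ½ k_n V_ov² = 0.5 × 4.56 × 2.04² = 9.49 mA, giving V_DS = V_DD − I_D R_D = 5.1 − 9.49 × 0.13 = 3.87 V.
V_DS = 3.87 V ≥ V_ov = 2.04 V, confirming saturation.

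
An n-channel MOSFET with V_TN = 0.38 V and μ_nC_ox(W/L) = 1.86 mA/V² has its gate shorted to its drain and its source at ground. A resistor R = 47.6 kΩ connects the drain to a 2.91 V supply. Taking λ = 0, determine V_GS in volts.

V_GS = 0.608 V

With gate tied to drain, V_GS = V_DS ≥ V_GS − V_TN, so the device is in saturation.
KCL at the drain: ½ k_n (V_GS − V_TN)² = (V_DD − V_GS)/R.
Let x = V_GS − 0.38. Then 44.3 x² + x − 2.53 = 0, giving x = 0.228 V (positive root), so V_GS = 0.608 V.
I_D = (V_DD − V_GS)/R = (2.91 − 0.608) / 47.6 = 0.0484 mA.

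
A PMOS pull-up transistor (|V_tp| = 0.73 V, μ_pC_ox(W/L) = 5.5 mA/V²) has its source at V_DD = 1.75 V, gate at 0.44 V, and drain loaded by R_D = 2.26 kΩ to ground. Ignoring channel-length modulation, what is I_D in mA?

I_D = 0.656 mA

V_SG = V_DD − V_G = 1.75 − 0.44 = 1.31 V, so V_ov = 1.31 − 0.73 = 0.58 V.
Assume saturation: I_D = ½ k_p V_ov² = 0.5 × 5.5 × 0.58² = 0.925 mA, giving V_SD = V_DD − I_D R_D = 1.75 − 0.925 × 2.26 = -0.341 V.
But -0.341 V < V_ov = 0.58 V, so the device is actually in triode.
In triode I_D = k_p[V_ov V_SD − ½ V_SD²] and I_D = (V_DD − V_SD)/R_D. Equating: 6.21 V_SD² − 8.209 V_SD + 1.75 = 0, giving V_SD = 0.267 V (the root below V_ov).
I_D = (1.75 − 0.267) / 2.26 = 0.656 mA.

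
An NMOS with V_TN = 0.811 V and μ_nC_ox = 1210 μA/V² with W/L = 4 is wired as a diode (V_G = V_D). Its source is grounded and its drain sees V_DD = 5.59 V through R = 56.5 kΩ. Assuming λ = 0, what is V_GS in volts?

V_GS = 0.994 V

With gate tied to drain, V_GS = V_DS ≥ V_GS − V_TN, so the device is in saturation.
k_n = μ_nC_ox · (W/L) = 4.84 mA/V².
KCL at the drain: ½ k_n (V_GS − V_TN)² = (V_DD − V_GS)/R.
Let x = V_GS − 0.811. Then 137 x² + x − 4.779 = 0, giving x = 0.183 V (positive root), so V_GS = 0.994 V.
I_D = (V_DD − V_GS)/R = (5.59 − 0.994) / 56.5 = 0.0813 mA.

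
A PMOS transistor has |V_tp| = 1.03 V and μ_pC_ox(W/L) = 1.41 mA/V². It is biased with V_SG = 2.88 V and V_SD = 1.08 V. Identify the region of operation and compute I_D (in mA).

Triode; I_D = 1.99 mA

V_ov = V_SG − |V_tp| = 2.88 − 1.03 = 1.85 V.
Since V_SD = 1.08 V < V_ov = 1.85 V, the device is in the triode region.
I_D = k_p [V_ov · V_SD − ½ V_SD²] = 1.41 × [1.85 × 1.08 − 0.5 × 1.08²] = 1.99 mA.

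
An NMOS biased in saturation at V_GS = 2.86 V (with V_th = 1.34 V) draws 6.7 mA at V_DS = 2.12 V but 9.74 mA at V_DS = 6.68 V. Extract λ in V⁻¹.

With V_GS fixed, I_D ∝ (1 + λ V_DS) in saturation, so I_D2/I_D1 = (1 + λ V_DS2)/(1 + λ V_DS1).
9.74/6.7 = 1.454 = (1 + 6.68 λ)/(1 + 2.12 λ).
Solving: λ (I_D1 V_DS2 − I_D2 V_DS1) = I_D2 − I_D1, so λ = (9.74 − 6.7) / (6.7 × 6.68 − 9.74 × 2.12) = 3.04 / 24.1 = 0.126 V⁻¹.

λ = 0.126 V⁻¹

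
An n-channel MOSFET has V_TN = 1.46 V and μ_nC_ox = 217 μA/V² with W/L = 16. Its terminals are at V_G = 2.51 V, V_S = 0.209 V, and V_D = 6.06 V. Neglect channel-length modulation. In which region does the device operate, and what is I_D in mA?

V_GS = V_G − V_S = 2.51 − 0.209 = 2.3 V; V_DS = V_D − V_S = 6.06 − 0.209 = 5.85 V.
k_n = μ_nC_ox · (W/L) = 3.472 mA/V².
V_ov = V_GS − V_TN = 2.3 − 1.46 = 0.841 V.
Since V_DS = 5.85 V ≥ V_ov = 0.841 V, the device is in saturation.
I_D = ½ k_n V_ov² = 0.5 × 3.472 × 0.841² = 1.23 mA.

Saturation; I_D = 1.23 mA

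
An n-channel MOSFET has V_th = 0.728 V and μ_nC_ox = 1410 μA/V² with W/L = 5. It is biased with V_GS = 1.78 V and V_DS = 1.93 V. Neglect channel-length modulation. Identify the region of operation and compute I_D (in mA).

k_n = μ_nC_ox · (W/L) = 7.05 mA/V².
V_ov = V_GS − V_th = 1.78 − 0.728 = 1.05 V.
Since V_DS = 1.93 V ≥ V_ov = 1.05 V, the device is in saturation.
I_D = ½ k_n V_ov² = 0.5 × 7.05 × 1.05² = 3.9 mA.

Saturation; I_D = 3.90 mA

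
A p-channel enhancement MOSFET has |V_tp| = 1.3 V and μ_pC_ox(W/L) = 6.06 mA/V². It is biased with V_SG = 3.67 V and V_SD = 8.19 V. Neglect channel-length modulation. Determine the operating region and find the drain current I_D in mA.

V_ov = V_SG − |V_tp| = 3.67 − 1.3 = 2.37 V.
Since V_SD = 8.19 V ≥ V_ov = 2.37 V, the device is in saturation.
I_D = ½ k_p V_ov² = 0.5 × 6.06 × 2.37² = 17 mA.

Saturation; I_D = 17.0 mA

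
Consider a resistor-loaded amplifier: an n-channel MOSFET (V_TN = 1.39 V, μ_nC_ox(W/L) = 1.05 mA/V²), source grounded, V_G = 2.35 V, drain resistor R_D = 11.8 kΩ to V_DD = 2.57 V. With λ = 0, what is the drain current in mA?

V_GS = V_G = 2.35 V, so V_ov = 2.35 − 1.39 = 0.96 V.
Assume saturation: I_D = ½ k_n V_ov² = 0.5 × 1.05 × 0.96² = 0.484 mA, giving V_DS = V_DD − I_D R_D = 2.57 − 0.484 × 11.8 = -3.14 V.
But -3.14 V < V_ov = 0.96 V, so the device is actually in triode.
In triode I_D = k_n[V_ov V_DS − ½ V_DS²] and I_D = (V_DD − V_DS)/R_D. Equating: 6.2 V_DS² − 12.89 V_DS + 2.57 = 0, giving V_DS = 0.223 V (the root below V_ov).
I_D = (2.57 − 0.223) / 11.8 = 0.199 mA.

I_D = 0.199 mA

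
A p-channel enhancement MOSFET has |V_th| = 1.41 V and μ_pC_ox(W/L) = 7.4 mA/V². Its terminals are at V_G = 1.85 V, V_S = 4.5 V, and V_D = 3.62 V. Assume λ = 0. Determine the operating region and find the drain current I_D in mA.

Triode; I_D = 5.21 mA

V_SG = V_S − V_G = 4.5 − 1.85 = 2.65 V; V_SD = V_S − V_D = 4.5 − 3.62 = 0.88 V.
V_ov = V_SG − |V_th| = 2.65 − 1.41 = 1.24 V.
Since V_SD = 0.88 V < V_ov = 1.24 V, the device is in the triode region.
I_D = k_p [V_ov · V_SD − ½ V_SD²] = 7.4 × [1.24 × 0.88 − 0.5 × 0.88²] = 5.21 mA.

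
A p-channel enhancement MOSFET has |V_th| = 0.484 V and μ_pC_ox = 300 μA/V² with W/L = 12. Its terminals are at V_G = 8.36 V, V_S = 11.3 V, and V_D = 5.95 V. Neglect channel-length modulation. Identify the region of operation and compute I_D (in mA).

V_SG = V_S − V_G = 11.3 − 8.36 = 2.94 V; V_SD = V_S − V_D = 11.3 − 5.95 = 5.35 V.
k_p = μ_pC_ox · (W/L) = 3.6 mA/V².
V_ov = V_SG − |V_th| = 2.94 − 0.484 = 2.46 V.
Since V_SD = 5.35 V ≥ V_ov = 2.46 V, the device is in saturation.
I_D = ½ k_p V_ov² = 0.5 × 3.6 × 2.46² = 10.9 mA.

Saturation; I_D = 10.9 mA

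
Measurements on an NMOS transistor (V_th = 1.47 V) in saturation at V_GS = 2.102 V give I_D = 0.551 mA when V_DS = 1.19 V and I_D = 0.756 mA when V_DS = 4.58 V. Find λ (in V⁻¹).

λ = 0.126 V⁻¹

With V_GS fixed, I_D ∝ (1 + λ V_DS) in saturation, so I_D2/I_D1 = (1 + λ V_DS2)/(1 + λ V_DS1).
0.756/0.551 = 1.372 = (1 + 4.58 λ)/(1 + 1.19 λ).
Solving: λ (I_D1 V_DS2 − I_D2 V_DS1) = I_D2 − I_D1, so λ = (0.756 − 0.551) / (0.551 × 4.58 − 0.756 × 1.19) = 0.205 / 1.62 = 0.126 V⁻¹.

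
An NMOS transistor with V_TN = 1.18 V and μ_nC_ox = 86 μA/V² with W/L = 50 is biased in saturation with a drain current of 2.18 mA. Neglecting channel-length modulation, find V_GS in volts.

k_n = μ_nC_ox · (W/L) = 4.3 mA/V².
In saturation I_D = ½ k_n (V_GS − V_TN)², so V_GS − V_TN = √(2 I_D / k_n) = √(2 × 2.18 / 4.3) = 1.01 V.
V_GS = 1.18 + 1.01 = 2.19 V.

V_GS = 2.19 V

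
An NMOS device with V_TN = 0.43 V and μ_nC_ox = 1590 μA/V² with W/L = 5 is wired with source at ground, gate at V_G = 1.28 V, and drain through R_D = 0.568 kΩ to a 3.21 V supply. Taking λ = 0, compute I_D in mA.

I_D = 2.87 mA

V_GS = V_G = 1.28 V, so V_ov = 1.28 − 0.43 = 0.85 V.
k_n = μ_nC_ox · (W/L) = 7.95 mA/V².
Assume saturation: I_D = ½ k_n V_ov² = 0.5 × 7.95 × 0.85² = 2.87 mA, giving V_DS = V_DD − I_D R_D = 3.21 − 2.87 × 0.568 = 1.58 V.
V_DS = 1.58 V ≥ V_ov = 0.85 V, confirming saturation.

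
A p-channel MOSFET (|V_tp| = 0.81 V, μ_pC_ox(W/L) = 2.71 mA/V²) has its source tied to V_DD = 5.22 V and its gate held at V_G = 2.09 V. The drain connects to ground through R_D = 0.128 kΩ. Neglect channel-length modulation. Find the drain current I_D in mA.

V_SG = V_DD − V_G = 5.22 − 2.09 = 3.13 V, so V_ov = 3.13 − 0.81 = 2.32 V.
Assume saturation: I_D = ½ k_p V_ov² = 0.5 × 2.71 × 2.32² = 7.29 mA, giving V_SD = V_DD − I_D R_D = 5.22 − 7.29 × 0.128 = 4.29 V.
V_SD = 4.29 V ≥ V_ov = 2.32 V, confirming saturation.

I_D = 7.29 mA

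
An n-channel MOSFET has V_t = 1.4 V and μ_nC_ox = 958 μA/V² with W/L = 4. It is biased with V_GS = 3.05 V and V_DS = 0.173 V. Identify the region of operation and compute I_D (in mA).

Triode; I_D = 1.04 mA

k_n = μ_nC_ox · (W/L) = 3.832 mA/V².
V_ov = V_GS − V_t = 3.05 − 1.4 = 1.65 V.
Since V_DS = 0.173 V < V_ov = 1.65 V, the device is in the triode region.
I_D = k_n [V_ov · V_DS − ½ V_DS²] = 3.832 × [1.65 × 0.173 − 0.5 × 0.173²] = 1.04 mA.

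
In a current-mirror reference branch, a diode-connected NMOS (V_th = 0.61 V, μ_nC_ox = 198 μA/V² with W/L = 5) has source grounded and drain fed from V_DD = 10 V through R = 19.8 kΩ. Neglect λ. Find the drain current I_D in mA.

I_D = 0.427 mA

With gate tied to drain, V_GS = V_DS ≥ V_GS − V_th, so the device is in saturation.
k_n = μ_nC_ox · (W/L) = 0.99 mA/V².
KCL at the drain: ½ k_n (V_GS − V_th)² = (V_DD − V_GS)/R.
Let x = V_GS − 0.61. Then 9.8 x² + x − 9.39 = 0, giving x = 0.929 V (positive root), so V_GS = 1.54 V.
I_D = (V_DD − V_GS)/R = (10 − 1.54) / 19.8 = 0.427 mA.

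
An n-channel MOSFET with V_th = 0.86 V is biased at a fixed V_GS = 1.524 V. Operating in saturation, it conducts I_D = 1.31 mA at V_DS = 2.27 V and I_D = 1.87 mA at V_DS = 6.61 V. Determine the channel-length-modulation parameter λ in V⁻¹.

λ = 0.127 V⁻¹

With V_GS fixed, I_D ∝ (1 + λ V_DS) in saturation, so I_D2/I_D1 = (1 + λ V_DS2)/(1 + λ V_DS1).
1.87/1.31 = 1.427 = (1 + 6.61 λ)/(1 + 2.27 λ).
Solving: λ (I_D1 V_DS2 − I_D2 V_DS1) = I_D2 − I_D1, so λ = (1.87 − 1.31) / (1.31 × 6.61 − 1.87 × 2.27) = 0.56 / 4.41 = 0.127 V⁻¹.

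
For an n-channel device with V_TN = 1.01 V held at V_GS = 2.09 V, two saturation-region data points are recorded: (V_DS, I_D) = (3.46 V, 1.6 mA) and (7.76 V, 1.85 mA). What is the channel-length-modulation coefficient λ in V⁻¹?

λ = 0.0416 V⁻¹

With V_GS fixed, I_D ∝ (1 + λ V_DS) in saturation, so I_D2/I_D1 = (1 + λ V_DS2)/(1 + λ V_DS1).
1.85/1.6 = 1.156 = (1 + 7.76 λ)/(1 + 3.46 λ).
Solving: λ (I_D1 V_DS2 − I_D2 V_DS1) = I_D2 − I_D1, so λ = (1.85 − 1.6) / (1.6 × 7.76 − 1.85 × 3.46) = 0.25 / 6.02 = 0.0416 V⁻¹.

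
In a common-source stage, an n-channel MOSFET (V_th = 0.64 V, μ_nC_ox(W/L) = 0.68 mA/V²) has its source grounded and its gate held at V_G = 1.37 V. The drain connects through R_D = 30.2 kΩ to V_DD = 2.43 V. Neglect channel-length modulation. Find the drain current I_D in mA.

I_D = 0.0748 mA

V_GS = V_G = 1.37 V, so V_ov = 1.37 − 0.64 = 0.73 V.
Assume saturation: I_D = ½ k_n V_ov² = 0.5 × 0.68 × 0.73² = 0.181 mA, giving V_DS = V_DD − I_D R_D = 2.43 − 0.181 × 30.2 = -3.04 V.
But -3.04 V < V_ov = 0.73 V, so the device is actually in triode.
In triode I_D = k_n[V_ov V_DS − ½ V_DS²] and I_D = (V_DD − V_DS)/R_D. Equating: 10.3 V_DS² − 15.99 V_DS + 2.43 = 0, giving V_DS = 0.171 V (the root below V_ov).
I_D = (2.43 − 0.171) / 30.2 = 0.0748 mA.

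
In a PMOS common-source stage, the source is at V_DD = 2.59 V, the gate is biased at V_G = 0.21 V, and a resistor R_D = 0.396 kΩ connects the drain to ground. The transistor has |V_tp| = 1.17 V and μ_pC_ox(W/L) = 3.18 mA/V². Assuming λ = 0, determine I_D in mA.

I_D = 2.33 mA

V_SG = V_DD − V_G = 2.59 − 0.21 = 2.38 V, so V_ov = 2.38 − 1.17 = 1.21 V.
Assume saturation: I_D = ½ k_p V_ov² = 0.5 × 3.18 × 1.21² = 2.33 mA, giving V_SD = V_DD − I_D R_D = 2.59 − 2.33 × 0.396 = 1.67 V.
V_SD = 1.67 V ≥ V_ov = 1.21 V, confirming saturation.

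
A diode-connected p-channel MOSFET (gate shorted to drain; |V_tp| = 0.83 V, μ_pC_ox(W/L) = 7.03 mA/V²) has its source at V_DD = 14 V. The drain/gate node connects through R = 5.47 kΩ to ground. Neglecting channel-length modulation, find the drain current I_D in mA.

I_D = 2.26 mA

With gate tied to drain, V_SG = V_SD ≥ V_SG − |V_tp|, so the device is in saturation.
KCL at the drain: ½ k_p (V_SG − |V_tp|)² = (V_DD − V_SG)/R.
Let x = V_SG − 0.83. Then 19.2 x² + x − 13.17 = 0, giving x = 0.802 V (positive root), so V_SG = 1.63 V.
I_D = (V_DD − V_SG)/R = (14 − 1.63) / 5.47 = 2.26 mA.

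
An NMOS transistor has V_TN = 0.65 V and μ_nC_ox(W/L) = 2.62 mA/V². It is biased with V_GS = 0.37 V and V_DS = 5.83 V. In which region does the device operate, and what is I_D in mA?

Cutoff; I_D = 0 mA

V_GS = 0.37 V < V_TN = 0.65 V, so the transistor is in cutoff.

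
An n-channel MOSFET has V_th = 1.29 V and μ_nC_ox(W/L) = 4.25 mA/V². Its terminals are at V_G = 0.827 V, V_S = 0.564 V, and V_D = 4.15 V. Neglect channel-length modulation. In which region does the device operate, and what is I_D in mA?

V_GS = V_G − V_S = 0.827 − 0.564 = 0.263 V; V_DS = V_D − V_S = 4.15 − 0.564 = 3.59 V.
V_GS = 0.263 V < V_th = 1.29 V, so the transistor is in cutoff.

Cutoff; I_D = 0 mA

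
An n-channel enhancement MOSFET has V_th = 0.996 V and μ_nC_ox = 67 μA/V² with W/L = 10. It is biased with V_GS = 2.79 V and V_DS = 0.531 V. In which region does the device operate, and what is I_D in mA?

Triode; I_D = 0.544 mA

k_n = μ_nC_ox · (W/L) = 0.67 mA/V².
V_ov = V_GS − V_th = 2.79 − 0.996 = 1.79 V.
Since V_DS = 0.531 V < V_ov = 1.79 V, the device is in the triode region.
I_D = k_n [V_ov · V_DS − ½ V_DS²] = 0.67 × [1.79 × 0.531 − 0.5 × 0.531²] = 0.544 mA.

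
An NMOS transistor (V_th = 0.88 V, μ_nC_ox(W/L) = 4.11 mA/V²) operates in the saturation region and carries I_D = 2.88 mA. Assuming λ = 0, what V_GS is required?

V_GS = 2.06 V

In saturation I_D = ½ k_n (V_GS − V_th)², so V_GS − V_th = √(2 I_D / k_n) = √(2 × 2.88 / 4.11) = 1.18 V.
V_GS = 0.88 + 1.18 = 2.06 V.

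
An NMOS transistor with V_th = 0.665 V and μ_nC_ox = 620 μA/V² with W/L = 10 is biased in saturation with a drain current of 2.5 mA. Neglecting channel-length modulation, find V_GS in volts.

k_n = μ_nC_ox · (W/L) = 6.2 mA/V².
In saturation I_D = ½ k_n (V_GS − V_th)², so V_GS − V_th = √(2 I_D / k_n) = √(2 × 2.5 / 6.2) = 0.898 V.
V_GS = 0.665 + 0.898 = 1.56 V.

V_GS = 1.56 V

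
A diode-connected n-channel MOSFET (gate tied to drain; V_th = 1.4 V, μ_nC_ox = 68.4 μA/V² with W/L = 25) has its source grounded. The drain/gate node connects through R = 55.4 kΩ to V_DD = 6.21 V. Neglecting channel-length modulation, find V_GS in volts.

V_GS = 1.71 V

With gate tied to drain, V_GS = V_DS ≥ V_GS − V_th, so the device is in saturation.
k_n = μ_nC_ox · (W/L) = 1.71 mA/V².
KCL at the drain: ½ k_n (V_GS − V_th)² = (V_DD − V_GS)/R.
Let x = V_GS − 1.4. Then 47.4 x² + x − 4.81 = 0, giving x = 0.308 V (positive root), so V_GS = 1.71 V.
I_D = (V_DD − V_GS)/R = (6.21 − 1.71) / 55.4 = 0.0813 mA.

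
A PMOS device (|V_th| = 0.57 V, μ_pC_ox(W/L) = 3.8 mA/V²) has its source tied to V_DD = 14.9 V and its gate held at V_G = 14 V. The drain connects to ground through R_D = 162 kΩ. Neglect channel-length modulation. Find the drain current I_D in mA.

V_SG = V_DD − V_G = 14.9 − 14 = 0.9 V, so V_ov = 0.9 − 0.57 = 0.33 V.
Assume saturation: I_D = ½ k_p V_ov² = 0.5 × 3.8 × 0.33² = 0.207 mA, giving V_SD = V_DD − I_D R_D = 14.9 − 0.207 × 162 = -18.6 V.
But -18.6 V < V_ov = 0.33 V, so the device is actually in triode.
In triode I_D = k_p[V_ov V_SD − ½ V_SD²] and I_D = (V_DD − V_SD)/R_D. Equating: 308 V_SD² − 204.1 V_SD + 14.9 = 0, giving V_SD = 0.0835 V (the root below V_ov).
I_D = (14.9 − 0.0835) / 162 = 0.0915 mA.

I_D = 0.0915 mA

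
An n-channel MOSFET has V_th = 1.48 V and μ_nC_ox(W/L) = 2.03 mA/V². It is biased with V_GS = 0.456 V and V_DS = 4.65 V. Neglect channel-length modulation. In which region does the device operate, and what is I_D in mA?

V_GS = 0.456 V < V_th = 1.48 V, so the transistor is in cutoff.

Cutoff; I_D = 0 mA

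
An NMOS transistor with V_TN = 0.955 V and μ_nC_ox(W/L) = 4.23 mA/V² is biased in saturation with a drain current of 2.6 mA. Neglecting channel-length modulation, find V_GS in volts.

V_GS = 2.06 V

In saturation I_D = ½ k_n (V_GS − V_TN)², so V_GS − V_TN = √(2 I_D / k_n) = √(2 × 2.6 / 4.23) = 1.11 V.
V_GS = 0.955 + 1.11 = 2.06 V.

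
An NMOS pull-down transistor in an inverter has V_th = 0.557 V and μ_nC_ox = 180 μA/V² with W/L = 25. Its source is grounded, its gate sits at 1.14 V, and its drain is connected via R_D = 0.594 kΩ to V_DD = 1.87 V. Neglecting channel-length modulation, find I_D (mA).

I_D = 0.765 mA

V_GS = V_G = 1.14 V, so V_ov = 1.14 − 0.557 = 0.583 V.
k_n = μ_nC_ox · (W/L) = 4.5 mA/V².
Assume saturation: I_D = ½ k_n V_ov² = 0.5 × 4.5 × 0.583² = 0.765 mA, giving V_DS = V_DD − I_D R_D = 1.87 − 0.765 × 0.594 = 1.42 V.
V_DS = 1.42 V ≥ V_ov = 0.583 V, confirming saturation.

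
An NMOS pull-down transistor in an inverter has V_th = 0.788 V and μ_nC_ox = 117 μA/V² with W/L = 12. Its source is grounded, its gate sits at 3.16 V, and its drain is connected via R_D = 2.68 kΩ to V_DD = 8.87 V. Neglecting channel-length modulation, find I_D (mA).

I_D = 2.88 mA

V_GS = V_G = 3.16 V, so V_ov = 3.16 − 0.788 = 2.37 V.
k_n = μ_nC_ox · (W/L) = 1.404 mA/V².
Assume saturation: I_D = ½ k_n V_ov² = 0.5 × 1.404 × 2.37² = 3.95 mA, giving V_DS = V_DD − I_D R_D = 8.87 − 3.95 × 2.68 = -1.72 V.
But -1.72 V < V_ov = 2.37 V, so the device is actually in triode.
In triode I_D = k_n[V_ov V_DS − ½ V_DS²] and I_D = (V_DD − V_DS)/R_D. Equating: 1.88 V_DS² − 9.925 V_DS + 8.87 = 0, giving V_DS = 1.14 V (the root below V_ov).
I_D = (8.87 − 1.14) / 2.68 = 2.88 mA.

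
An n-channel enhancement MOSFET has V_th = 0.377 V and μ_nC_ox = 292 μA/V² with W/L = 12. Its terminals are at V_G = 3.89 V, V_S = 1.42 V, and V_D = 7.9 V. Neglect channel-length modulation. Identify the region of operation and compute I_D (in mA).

V_GS = V_G − V_S = 3.89 − 1.42 = 2.47 V; V_DS = V_D − V_S = 7.9 − 1.42 = 6.48 V.
k_n = μ_nC_ox · (W/L) = 3.504 mA/V².
V_ov = V_GS − V_th = 2.47 − 0.377 = 2.09 V.
Since V_DS = 6.48 V ≥ V_ov = 2.09 V, the device is in saturation.
I_D = ½ k_n V_ov² = 0.5 × 3.504 × 2.09² = 7.67 mA.

Saturation; I_D = 7.67 mA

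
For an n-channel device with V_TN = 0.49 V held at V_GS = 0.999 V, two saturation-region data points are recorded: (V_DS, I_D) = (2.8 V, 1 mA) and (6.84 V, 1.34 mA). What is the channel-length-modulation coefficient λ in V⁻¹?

λ = 0.110 V⁻¹

With V_GS fixed, I_D ∝ (1 + λ V_DS) in saturation, so I_D2/I_D1 = (1 + λ V_DS2)/(1 + λ V_DS1).
1.34/1 = 1.34 = (1 + 6.84 λ)/(1 + 2.8 λ).
Solving: λ (I_D1 V_DS2 − I_D2 V_DS1) = I_D2 − I_D1, so λ = (1.34 − 1) / (1 × 6.84 − 1.34 × 2.8) = 0.34 / 3.09 = 0.11 V⁻¹.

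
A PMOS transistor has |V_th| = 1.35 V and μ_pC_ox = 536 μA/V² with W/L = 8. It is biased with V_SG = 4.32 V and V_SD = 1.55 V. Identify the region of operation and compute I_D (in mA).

k_p = μ_pC_ox · (W/L) = 4.288 mA/V².
V_ov = V_SG − |V_th| = 4.32 − 1.35 = 2.97 V.
Since V_SD = 1.55 V < V_ov = 2.97 V, the device is in the triode region.
I_D = k_p [V_ov · V_SD − ½ V_SD²] = 4.288 × [2.97 × 1.55 − 0.5 × 1.55²] = 14.6 mA.

Triode; I_D = 14.6 mA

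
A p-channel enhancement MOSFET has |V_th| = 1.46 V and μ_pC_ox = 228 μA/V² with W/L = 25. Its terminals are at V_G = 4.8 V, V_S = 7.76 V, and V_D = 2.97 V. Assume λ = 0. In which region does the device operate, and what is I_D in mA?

V_SG = V_S − V_G = 7.76 − 4.8 = 2.96 V; V_SD = V_S − V_D = 7.76 − 2.97 = 4.79 V.
k_p = μ_pC_ox · (W/L) = 5.7 mA/V².
V_ov = V_SG − |V_th| = 2.96 − 1.46 = 1.5 V.
Since V_SD = 4.79 V ≥ V_ov = 1.5 V, the device is in saturation.
I_D = ½ k_p V_ov² = 0.5 × 5.7 × 1.5² = 6.41 mA.

Saturation; I_D = 6.41 mA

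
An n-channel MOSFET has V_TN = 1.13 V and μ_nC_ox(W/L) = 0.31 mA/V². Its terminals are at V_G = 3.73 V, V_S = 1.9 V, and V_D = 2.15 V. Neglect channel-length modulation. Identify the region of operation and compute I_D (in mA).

Triode; I_D = 0.0446 mA

V_GS = V_G − V_S = 3.73 − 1.9 = 1.83 V; V_DS = V_D − V_S = 2.15 − 1.9 = 0.25 V.
V_ov = V_GS − V_TN = 1.83 − 1.13 = 0.7 V.
Since V_DS = 0.25 V < V_ov = 0.7 V, the device is in the triode region.
I_D = k_n [V_ov · V_DS − ½ V_DS²] = 0.31 × [0.7 × 0.25 − 0.5 × 0.25²] = 0.0446 mA.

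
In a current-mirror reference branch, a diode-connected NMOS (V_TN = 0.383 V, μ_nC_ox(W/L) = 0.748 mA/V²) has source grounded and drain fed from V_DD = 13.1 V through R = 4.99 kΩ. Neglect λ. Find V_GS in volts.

V_GS = 2.74 V

With gate tied to drain, V_GS = V_DS ≥ V_GS − V_TN, so the device is in saturation.
KCL at the drain: ½ k_n (V_GS − V_TN)² = (V_DD − V_GS)/R.
Let x = V_GS − 0.383. Then 1.87 x² + x − 12.72 = 0, giving x = 2.36 V (positive root), so V_GS = 2.74 V.
I_D = (V_DD − V_GS)/R = (13.1 − 2.74) / 4.99 = 2.08 mA.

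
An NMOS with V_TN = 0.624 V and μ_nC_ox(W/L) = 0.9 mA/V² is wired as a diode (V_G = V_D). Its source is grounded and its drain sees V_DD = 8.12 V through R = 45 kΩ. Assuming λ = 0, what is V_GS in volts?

V_GS = 1.21 V

With gate tied to drain, V_GS = V_DS ≥ V_GS − V_TN, so the device is in saturation.
KCL at the drain: ½ k_n (V_GS − V_TN)² = (V_DD − V_GS)/R.
Let x = V_GS − 0.624. Then 20.2 x² + x − 7.496 = 0, giving x = 0.584 V (positive root), so V_GS = 1.21 V.
I_D = (V_DD − V_GS)/R = (8.12 − 1.21) / 45 = 0.154 mA.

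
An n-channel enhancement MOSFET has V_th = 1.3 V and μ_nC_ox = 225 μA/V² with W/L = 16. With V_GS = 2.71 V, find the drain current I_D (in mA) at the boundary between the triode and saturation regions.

At the boundary V_DS = V_ov = V_GS − V_th = 2.71 − 1.3 = 1.41 V.
k_n = μ_nC_ox · (W/L) = 3.6 mA/V².
I_D = ½ k_n V_ov² = 0.5 × 3.6 × 1.41² = 3.58 mA.

I_D = 3.58 mA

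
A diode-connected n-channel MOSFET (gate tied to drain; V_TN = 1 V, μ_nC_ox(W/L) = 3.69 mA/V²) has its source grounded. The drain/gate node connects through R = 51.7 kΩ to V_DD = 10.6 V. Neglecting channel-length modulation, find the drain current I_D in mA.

I_D = 0.180 mA

With gate tied to drain, V_GS = V_DS ≥ V_GS − V_TN, so the device is in saturation.
KCL at the drain: ½ k_n (V_GS − V_TN)² = (V_DD − V_GS)/R.
Let x = V_GS − 1. Then 95.4 x² + x − 9.6 = 0, giving x = 0.312 V (positive root), so V_GS = 1.31 V.
I_D = (V_DD − V_GS)/R = (10.6 − 1.31) / 51.7 = 0.18 mA.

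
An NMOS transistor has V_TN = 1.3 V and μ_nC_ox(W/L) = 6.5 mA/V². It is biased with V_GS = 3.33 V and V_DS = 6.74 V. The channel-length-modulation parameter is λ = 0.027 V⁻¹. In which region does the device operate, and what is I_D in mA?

V_ov = V_GS − V_TN = 3.33 − 1.3 = 2.03 V.
Since V_DS = 6.74 V ≥ V_ov = 2.03 V, the device is in saturation.
I_D = ½ k_n V_ov² (1 + λ V_DS) = 0.5 × 6.5 × 2.03² × (1 + 0.027 × 6.74) = 15.8 mA.

Saturation; I_D = 15.8 mA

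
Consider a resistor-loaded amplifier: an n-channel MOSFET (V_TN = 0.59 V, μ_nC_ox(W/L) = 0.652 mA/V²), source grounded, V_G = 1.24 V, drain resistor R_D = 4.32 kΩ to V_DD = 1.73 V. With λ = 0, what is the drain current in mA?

V_GS = V_G = 1.24 V, so V_ov = 1.24 − 0.59 = 0.65 V.
Assume saturation: I_D = ½ k_n V_ov² = 0.5 × 0.652 × 0.65² = 0.138 mA, giving V_DS = V_DD − I_D R_D = 1.73 − 0.138 × 4.32 = 1.13 V.
V_DS = 1.13 V ≥ V_ov = 0.65 V, confirming saturation.

I_D = 0.138 mA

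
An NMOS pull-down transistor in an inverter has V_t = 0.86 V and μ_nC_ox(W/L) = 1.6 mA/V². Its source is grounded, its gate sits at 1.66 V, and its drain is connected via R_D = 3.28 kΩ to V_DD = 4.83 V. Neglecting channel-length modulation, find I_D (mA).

V_GS = V_G = 1.66 V, so V_ov = 1.66 − 0.86 = 0.8 V.
Assume saturation: I_D = ½ k_n V_ov² = 0.5 × 1.6 × 0.8² = 0.512 mA, giving V_DS = V_DD − I_D R_D = 4.83 − 0.512 × 3.28 = 3.15 V.
V_DS = 3.15 V ≥ V_ov = 0.8 V, confirming saturation.

I_D = 0.512 mA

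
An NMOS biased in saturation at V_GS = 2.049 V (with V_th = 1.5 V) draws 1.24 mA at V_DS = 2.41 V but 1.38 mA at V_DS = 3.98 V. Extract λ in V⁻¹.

With V_GS fixed, I_D ∝ (1 + λ V_DS) in saturation, so I_D2/I_D1 = (1 + λ V_DS2)/(1 + λ V_DS1).
1.38/1.24 = 1.113 = (1 + 3.98 λ)/(1 + 2.41 λ).
Solving: λ (I_D1 V_DS2 − I_D2 V_DS1) = I_D2 − I_D1, so λ = (1.38 − 1.24) / (1.24 × 3.98 − 1.38 × 2.41) = 0.14 / 1.61 = 0.087 V⁻¹.

λ = 0.0870 V⁻¹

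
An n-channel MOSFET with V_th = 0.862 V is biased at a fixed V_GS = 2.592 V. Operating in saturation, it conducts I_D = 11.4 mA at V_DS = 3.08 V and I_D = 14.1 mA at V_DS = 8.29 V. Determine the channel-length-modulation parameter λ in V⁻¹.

With V_GS fixed, I_D ∝ (1 + λ V_DS) in saturation, so I_D2/I_D1 = (1 + λ V_DS2)/(1 + λ V_DS1).
14.1/11.4 = 1.237 = (1 + 8.29 λ)/(1 + 3.08 λ).
Solving: λ (I_D1 V_DS2 − I_D2 V_DS1) = I_D2 − I_D1, so λ = (14.1 − 11.4) / (11.4 × 8.29 − 14.1 × 3.08) = 2.7 / 51.1 = 0.0529 V⁻¹.

λ = 0.0529 V⁻¹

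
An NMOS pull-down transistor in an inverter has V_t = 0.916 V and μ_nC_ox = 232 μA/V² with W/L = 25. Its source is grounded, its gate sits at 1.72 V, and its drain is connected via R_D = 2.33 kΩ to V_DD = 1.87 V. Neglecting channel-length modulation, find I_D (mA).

I_D = 0.727 mA

V_GS = V_G = 1.72 V, so V_ov = 1.72 − 0.916 = 0.804 V.
k_n = μ_nC_ox · (W/L) = 5.8 mA/V².
Assume saturation: I_D = ½ k_n V_ov² = 0.5 × 5.8 × 0.804² = 1.87 mA, giving V_DS = V_DD − I_D R_D = 1.87 − 1.87 × 2.33 = -2.5 V.
But -2.5 V < V_ov = 0.804 V, so the device is actually in triode.
In triode I_D = k_n[V_ov V_DS − ½ V_DS²] and I_D = (V_DD − V_DS)/R_D. Equating: 6.76 V_DS² − 11.87 V_DS + 1.87 = 0, giving V_DS = 0.175 V (the root below V_ov).
I_D = (1.87 − 0.175) / 2.33 = 0.727 mA.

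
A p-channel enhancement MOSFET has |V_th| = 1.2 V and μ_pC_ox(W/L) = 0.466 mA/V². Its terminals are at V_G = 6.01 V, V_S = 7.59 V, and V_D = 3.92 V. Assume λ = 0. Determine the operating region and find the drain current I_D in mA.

V_SG = V_S − V_G = 7.59 − 6.01 = 1.58 V; V_SD = V_S − V_D = 7.59 − 3.92 = 3.67 V.
V_ov = V_SG − |V_th| = 1.58 − 1.2 = 0.38 V.
Since V_SD = 3.67 V ≥ V_ov = 0.38 V, the device is in saturation.
I_D = ½ k_p V_ov² = 0.5 × 0.466 × 0.38² = 0.0336 mA.

Saturation; I_D = 0.0336 mA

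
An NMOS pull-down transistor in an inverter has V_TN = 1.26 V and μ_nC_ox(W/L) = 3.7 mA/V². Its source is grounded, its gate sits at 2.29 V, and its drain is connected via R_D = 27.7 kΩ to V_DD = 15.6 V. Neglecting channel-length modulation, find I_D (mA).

V_GS = V_G = 2.29 V, so V_ov = 2.29 − 1.26 = 1.03 V.
Assume saturation: I_D = ½ k_n V_ov² = 0.5 × 3.7 × 1.03² = 1.96 mA, giving V_DS = V_DD − I_D R_D = 15.6 − 1.96 × 27.7 = -38.8 V.
But -38.8 V < V_ov = 1.03 V, so the device is actually in triode.
In triode I_D = k_n[V_ov V_DS − ½ V_DS²] and I_D = (V_DD − V_DS)/R_D. Equating: 51.2 V_DS² − 106.6 V_DS + 15.6 = 0, giving V_DS = 0.158 V (the root below V_ov).
I_D = (15.6 − 0.158) / 27.7 = 0.557 mA.

I_D = 0.557 mA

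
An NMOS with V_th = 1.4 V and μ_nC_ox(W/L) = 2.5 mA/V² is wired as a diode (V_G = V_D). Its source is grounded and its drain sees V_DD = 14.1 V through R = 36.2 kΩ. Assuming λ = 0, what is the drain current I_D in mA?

With gate tied to drain, V_GS = V_DS ≥ V_GS − V_th, so the device is in saturation.
KCL at the drain: ½ k_n (V_GS − V_th)² = (V_DD − V_GS)/R.
Let x = V_GS − 1.4. Then 45.2 x² + x − 12.7 = 0, giving x = 0.519 V (positive root), so V_GS = 1.92 V.
I_D = (V_DD − V_GS)/R = (14.1 − 1.92) / 36.2 = 0.336 mA.

I_D = 0.336 mA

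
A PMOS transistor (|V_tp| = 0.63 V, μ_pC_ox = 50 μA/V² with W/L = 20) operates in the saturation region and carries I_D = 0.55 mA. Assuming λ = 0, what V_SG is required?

k_p = μ_pC_ox · (W/L) = 1 mA/V².
In saturation I_D = ½ k_p (V_SG − |V_tp|)², so V_SG − |V_tp| = √(2 I_D / k_p) = √(2 × 0.55 / 1) = 1.05 V.
V_SG = 0.63 + 1.05 = 1.68 V.

V_SG = 1.68 V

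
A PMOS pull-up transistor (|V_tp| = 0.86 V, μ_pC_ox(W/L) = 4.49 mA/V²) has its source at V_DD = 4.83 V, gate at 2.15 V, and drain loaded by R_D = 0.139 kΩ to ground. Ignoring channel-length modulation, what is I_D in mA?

I_D = 7.44 mA

V_SG = V_DD − V_G = 4.83 − 2.15 = 2.68 V, so V_ov = 2.68 − 0.86 = 1.82 V.
Assume saturation: I_D = ½ k_p V_ov² = 0.5 × 4.49 × 1.82² = 7.44 mA, giving V_SD = V_DD − I_D R_D = 4.83 − 7.44 × 0.139 = 3.8 V.
V_SD = 3.8 V ≥ V_ov = 1.82 V, confirming saturation.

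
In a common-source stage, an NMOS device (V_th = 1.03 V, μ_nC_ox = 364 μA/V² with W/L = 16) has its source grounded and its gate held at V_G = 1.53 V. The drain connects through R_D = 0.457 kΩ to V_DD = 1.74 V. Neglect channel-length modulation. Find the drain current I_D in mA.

I_D = 0.728 mA

V_GS = V_G = 1.53 V, so V_ov = 1.53 − 1.03 = 0.5 V.
k_n = μ_nC_ox · (W/L) = 5.824 mA/V².
Assume saturation: I_D = ½ k_n V_ov² = 0.5 × 5.824 × 0.5² = 0.728 mA, giving V_DS = V_DD − I_D R_D = 1.74 − 0.728 × 0.457 = 1.41 V.
V_DS = 1.41 V ≥ V_ov = 0.5 V, confirming saturation.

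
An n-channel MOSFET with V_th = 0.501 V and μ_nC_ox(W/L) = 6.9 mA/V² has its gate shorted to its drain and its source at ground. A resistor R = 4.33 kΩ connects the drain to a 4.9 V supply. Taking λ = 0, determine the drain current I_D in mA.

With gate tied to drain, V_GS = V_DS ≥ V_GS − V_th, so the device is in saturation.
KCL at the drain: ½ k_n (V_GS − V_th)² = (V_DD − V_GS)/R.
Let x = V_GS − 0.501. Then 14.9 x² + x − 4.399 = 0, giving x = 0.51 V (positive root), so V_GS = 1.01 V.
I_D = (V_DD − V_GS)/R = (4.9 − 1.01) / 4.33 = 0.898 mA.

I_D = 0.898 mA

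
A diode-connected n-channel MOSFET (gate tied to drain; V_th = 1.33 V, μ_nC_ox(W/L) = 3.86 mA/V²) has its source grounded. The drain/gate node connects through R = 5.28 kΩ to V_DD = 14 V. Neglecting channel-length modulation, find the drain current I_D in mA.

With gate tied to drain, V_GS = V_DS ≥ V_GS − V_th, so the device is in saturation.
KCL at the drain: ½ k_n (V_GS − V_th)² = (V_DD − V_GS)/R.
Let x = V_GS − 1.33. Then 10.2 x² + x − 12.67 = 0, giving x = 1.07 V (positive root), so V_GS = 2.4 V.
I_D = (V_DD − V_GS)/R = (14 − 2.4) / 5.28 = 2.2 mA.

I_D = 2.20 mA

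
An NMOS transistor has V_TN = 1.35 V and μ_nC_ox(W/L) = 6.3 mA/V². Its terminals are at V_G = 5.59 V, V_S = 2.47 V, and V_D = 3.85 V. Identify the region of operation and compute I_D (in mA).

Triode; I_D = 9.39 mA

V_GS = V_G − V_S = 5.59 − 2.47 = 3.12 V; V_DS = V_D − V_S = 3.85 − 2.47 = 1.38 V.
V_ov = V_GS − V_TN = 3.12 − 1.35 = 1.77 V.
Since V_DS = 1.38 V < V_ov = 1.77 V, the device is in the triode region.
I_D = k_n [V_ov · V_DS − ½ V_DS²] = 6.3 × [1.77 × 1.38 − 0.5 × 1.38²] = 9.39 mA.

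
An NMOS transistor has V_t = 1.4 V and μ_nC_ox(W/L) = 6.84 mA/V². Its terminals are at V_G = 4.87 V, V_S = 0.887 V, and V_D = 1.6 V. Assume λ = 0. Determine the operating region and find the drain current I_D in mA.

V_GS = V_G − V_S = 4.87 − 0.887 = 3.98 V; V_DS = V_D − V_S = 1.6 − 0.887 = 0.713 V.
V_ov = V_GS − V_t = 3.98 − 1.4 = 2.58 V.
Since V_DS = 0.713 V < V_ov = 2.58 V, the device is in the triode region.
I_D = k_n [V_ov · V_DS − ½ V_DS²] = 6.84 × [2.58 × 0.713 − 0.5 × 0.713²] = 10.9 mA.

Triode; I_D = 10.9 mA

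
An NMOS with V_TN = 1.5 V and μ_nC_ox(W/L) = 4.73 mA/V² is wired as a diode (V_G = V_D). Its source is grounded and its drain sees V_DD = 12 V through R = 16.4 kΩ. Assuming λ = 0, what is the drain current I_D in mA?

I_D = 0.609 mA

With gate tied to drain, V_GS = V_DS ≥ V_GS − V_TN, so the device is in saturation.
KCL at the drain: ½ k_n (V_GS − V_TN)² = (V_DD − V_GS)/R.
Let x = V_GS − 1.5. Then 38.8 x² + x − 10.5 = 0, giving x = 0.508 V (positive root), so V_GS = 2.01 V.
I_D = (V_DD − V_GS)/R = (12 − 2.01) / 16.4 = 0.609 mA.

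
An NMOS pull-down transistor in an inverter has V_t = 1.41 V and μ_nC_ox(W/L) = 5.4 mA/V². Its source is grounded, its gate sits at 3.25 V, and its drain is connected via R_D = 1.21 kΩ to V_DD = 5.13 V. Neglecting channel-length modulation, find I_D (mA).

V_GS = V_G = 3.25 V, so V_ov = 3.25 − 1.41 = 1.84 V.
Assume saturation: I_D = ½ k_n V_ov² = 0.5 × 5.4 × 1.84² = 9.14 mA, giving V_DS = V_DD − I_D R_D = 5.13 − 9.14 × 1.21 = -5.93 V.
But -5.93 V < V_ov = 1.84 V, so the device is actually in triode.
In triode I_D = k_n[V_ov V_DS − ½ V_DS²] and I_D = (V_DD − V_DS)/R_D. Equating: 3.27 V_DS² − 13.02 V_DS + 5.13 = 0, giving V_DS = 0.443 V (the root below V_ov).
I_D = (5.13 − 0.443) / 1.21 = 3.87 mA.

I_D = 3.87 mA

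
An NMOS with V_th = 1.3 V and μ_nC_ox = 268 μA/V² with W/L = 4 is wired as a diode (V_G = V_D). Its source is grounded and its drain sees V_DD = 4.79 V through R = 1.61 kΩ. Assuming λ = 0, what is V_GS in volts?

V_GS = 2.81 V

With gate tied to drain, V_GS = V_DS ≥ V_GS − V_th, so the device is in saturation.
k_n = μ_nC_ox · (W/L) = 1.072 mA/V².
KCL at the drain: ½ k_n (V_GS − V_th)² = (V_DD − V_GS)/R.
Let x = V_GS − 1.3. Then 0.863 x² + x − 3.49 = 0, giving x = 1.51 V (positive root), so V_GS = 2.81 V.
I_D = (V_DD − V_GS)/R = (4.79 − 2.81) / 1.61 = 1.23 mA.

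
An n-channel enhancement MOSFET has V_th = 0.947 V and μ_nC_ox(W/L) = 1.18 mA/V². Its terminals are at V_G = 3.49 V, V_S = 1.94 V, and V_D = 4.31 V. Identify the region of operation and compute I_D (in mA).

V_GS = V_G − V_S = 3.49 − 1.94 = 1.55 V; V_DS = V_D − V_S = 4.31 − 1.94 = 2.37 V.
V_ov = V_GS − V_th = 1.55 − 0.947 = 0.603 V.
Since V_DS = 2.37 V ≥ V_ov = 0.603 V, the device is in saturation.
I_D = ½ k_n V_ov² = 0.5 × 1.18 × 0.603² = 0.215 mA.

Saturation; I_D = 0.215 mA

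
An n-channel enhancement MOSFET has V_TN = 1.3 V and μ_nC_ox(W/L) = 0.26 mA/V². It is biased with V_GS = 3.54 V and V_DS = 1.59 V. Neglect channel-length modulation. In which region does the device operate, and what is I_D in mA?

V_ov = V_GS − V_TN = 3.54 − 1.3 = 2.24 V.
Since V_DS = 1.59 V < V_ov = 2.24 V, the device is in the triode region.
I_D = k_n [V_ov · V_DS − ½ V_DS²] = 0.26 × [2.24 × 1.59 − 0.5 × 1.59²] = 0.597 mA.

Triode; I_D = 0.597 mA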